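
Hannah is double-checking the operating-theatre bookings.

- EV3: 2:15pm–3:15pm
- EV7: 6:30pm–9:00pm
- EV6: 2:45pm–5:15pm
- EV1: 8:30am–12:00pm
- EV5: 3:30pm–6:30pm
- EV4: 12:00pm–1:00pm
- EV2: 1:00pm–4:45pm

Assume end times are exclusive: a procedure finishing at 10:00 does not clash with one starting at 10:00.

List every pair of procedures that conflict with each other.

Sorted by start: EV1, EV4, EV2, EV3, EV6, EV5, EV7.
EV4 starts exactly when EV1 ends (back-to-back, no overlap), so nothing later overlaps EV1 either.
EV2 starts exactly when EV4 ends (back-to-back, no overlap), so nothing later overlaps EV4 either.
EV3 starts before EV2 ends → EV2 and EV3 overlap.
EV6 starts before EV2 ends → EV2 and EV6 overlap.
EV5 starts before EV2 ends → EV2 and EV5 overlap.
EV7 starts after EV2 ends.
EV6 starts before EV3 ends → EV3 and EV6 overlap.
EV5 starts after EV3 ends, so nothing later overlaps EV3 either.
EV5 starts before EV6 ends → EV6 and EV5 overlap.
EV7 starts after EV6 ends.
EV7 starts exactly when EV5 ends (back-to-back, no overlap).

EV2 & EV3, EV2 & EV5, EV2 & EV6, EV3 & EV6, EV5 & EV6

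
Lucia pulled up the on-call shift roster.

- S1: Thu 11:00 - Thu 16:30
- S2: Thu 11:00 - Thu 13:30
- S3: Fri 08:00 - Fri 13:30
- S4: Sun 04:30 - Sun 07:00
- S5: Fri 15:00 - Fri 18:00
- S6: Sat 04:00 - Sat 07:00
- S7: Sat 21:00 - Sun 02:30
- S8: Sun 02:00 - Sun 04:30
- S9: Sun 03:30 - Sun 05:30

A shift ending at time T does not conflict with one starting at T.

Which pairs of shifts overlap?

Sorted by start: S1, S2, S3, S5, S6, S7, S8, S9, S4.
S2 starts before S1 ends → S1 and S2 overlap.
S3 starts after S1 ends — done with S1.
S3 starts after S2 ends — done with S2.
S5 starts after S3 ends — done with S3.
S6 starts after S5 ends — done with S5.
S7 starts after S6 ends — done with S6.
S8 starts before S7 ends → S7 and S8 overlap.
S9 starts after S7 ends — done with S7.
S9 starts before S8 ends → S8 and S9 overlap.
S4 starts exactly when S8 ends (back-to-back, no overlap).
S4 starts before S9 ends → S9 and S4 overlap.

S1 & S2, S4 & S9, S7 & S8, S8 & S9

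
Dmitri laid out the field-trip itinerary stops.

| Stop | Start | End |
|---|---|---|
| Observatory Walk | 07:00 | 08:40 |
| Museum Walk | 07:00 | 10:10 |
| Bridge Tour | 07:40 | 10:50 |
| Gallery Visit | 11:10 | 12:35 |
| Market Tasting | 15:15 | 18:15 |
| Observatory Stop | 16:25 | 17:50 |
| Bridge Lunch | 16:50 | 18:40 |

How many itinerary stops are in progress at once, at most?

3

Sweep the timeline, counting +1 at each start and −1 at each end (ends before starts at a tie):
07:00 start Museum Walk → 1
07:00 start Observatory Walk → 2
07:40 start Bridge Tour → 3
08:40 end Observatory Walk → 2
10:10 end Museum Walk → 1
10:50 end Bridge Tour → 0
11:10 start Gallery Visit → 1
12:35 end Gallery Visit → 0
15:15 start Market Tasting → 1
16:25 start Observatory Stop → 2
16:50 start Bridge Lunch → 3
17:50 end Observatory Stop → 2
18:15 end Market Tasting → 1
18:40 end Bridge Lunch → 0
Peak is 3, at 07:40 (Bridge Tour, Museum Walk, Observatory Walk).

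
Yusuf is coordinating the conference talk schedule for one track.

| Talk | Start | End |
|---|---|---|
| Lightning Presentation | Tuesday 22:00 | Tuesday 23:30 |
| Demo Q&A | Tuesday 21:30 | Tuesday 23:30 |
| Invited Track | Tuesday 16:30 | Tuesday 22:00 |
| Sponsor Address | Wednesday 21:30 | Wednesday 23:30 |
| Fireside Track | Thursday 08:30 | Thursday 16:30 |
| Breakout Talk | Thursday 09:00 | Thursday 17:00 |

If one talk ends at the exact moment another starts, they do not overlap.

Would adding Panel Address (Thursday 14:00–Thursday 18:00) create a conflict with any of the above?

Yes — it overlaps Breakout Talk, Fireside Track

Invited Track: ends Tuesday 22:00 at or before Panel Address starts Thursday 14:00 → clear.
Demo Q&A: ends Tuesday 23:30 at or before Panel Address starts Thursday 14:00 → clear.
Lightning Presentation: ends Tuesday 23:30 at or before Panel Address starts Thursday 14:00 → clear.
Sponsor Address: ends Wednesday 23:30 at or before Panel Address starts Thursday 14:00 → clear.
Fireside Track: starts Thursday 08:30 before Panel Address ends Thursday 18:00, and ends Thursday 16:30 after Panel Address starts Thursday 14:00 → overlap.
Breakout Talk: starts Thursday 09:00 before Panel Address ends Thursday 18:00, and ends Thursday 17:00 after Panel Address starts Thursday 14:00 → overlap.
Panel Address overlaps Fireside Track, Breakout Talk.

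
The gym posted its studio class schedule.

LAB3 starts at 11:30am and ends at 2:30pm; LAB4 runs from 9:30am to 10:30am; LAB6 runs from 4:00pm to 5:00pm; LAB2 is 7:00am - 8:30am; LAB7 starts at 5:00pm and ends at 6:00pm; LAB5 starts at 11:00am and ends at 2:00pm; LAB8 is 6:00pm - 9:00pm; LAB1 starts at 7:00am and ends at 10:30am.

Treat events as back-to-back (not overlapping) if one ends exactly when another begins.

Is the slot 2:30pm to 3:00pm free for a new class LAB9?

Yes — the slot is free

LAB1: ends 10:30am at or before LAB9 starts 2:30pm → clear.
LAB2: ends 8:30am at or before LAB9 starts 2:30pm → clear.
LAB4: ends 10:30am at or before LAB9 starts 2:30pm → clear.
LAB5: ends 2:00pm at or before LAB9 starts 2:30pm → clear.
LAB3: ends 2:30pm at or before LAB9 starts 2:30pm → clear.
LAB6: starts 4:00pm at or after LAB9 ends 3:00pm → clear.
LAB7: starts 5:00pm at or after LAB9 ends 3:00pm → clear.
LAB8: starts 6:00pm at or after LAB9 ends 3:00pm → clear.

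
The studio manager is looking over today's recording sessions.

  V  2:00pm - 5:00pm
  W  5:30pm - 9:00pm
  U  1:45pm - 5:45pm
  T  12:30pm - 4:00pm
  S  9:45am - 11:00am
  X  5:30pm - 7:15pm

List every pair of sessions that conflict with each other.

T & U, T & V, U & V, U & W, U & X, W & X

Two intervals overlap when each starts before the other ends.
Sorted by start: S, T, U, V, W, X.
T starts after S ends, so S has no further overlaps.
U starts before T ends → T and U overlap.
V starts before T ends → T and V overlap.
W starts after T ends, so T has no further overlaps.
V starts before U ends → U and V overlap.
W starts before U ends → U and W overlap.
X starts before U ends → U and X overlap.
W starts after V ends, so V has no further overlaps.
X starts before W ends → W and X overlap.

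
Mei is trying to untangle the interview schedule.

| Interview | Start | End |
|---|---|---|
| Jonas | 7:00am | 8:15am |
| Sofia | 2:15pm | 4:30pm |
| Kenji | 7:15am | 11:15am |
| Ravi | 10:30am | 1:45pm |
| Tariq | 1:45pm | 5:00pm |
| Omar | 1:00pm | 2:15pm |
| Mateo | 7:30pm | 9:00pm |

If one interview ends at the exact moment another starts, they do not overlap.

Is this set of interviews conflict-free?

No

Check each pair: they overlap iff neither finishes before the other starts.
Sorted by start: Jonas, Kenji, Ravi, Omar, Tariq, Sofia, Mateo.
Kenji starts before Jonas ends → Jonas and Kenji overlap.
That's a conflict, so the schedule is not conflict-free.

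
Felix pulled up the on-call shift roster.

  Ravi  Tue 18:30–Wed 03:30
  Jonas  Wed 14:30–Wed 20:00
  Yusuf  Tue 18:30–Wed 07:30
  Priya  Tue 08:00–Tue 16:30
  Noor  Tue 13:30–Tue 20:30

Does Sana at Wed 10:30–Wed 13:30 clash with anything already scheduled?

Priya: ends Tue 16:30 at or before Sana starts Wed 10:30 → clear.
Noor: ends Tue 20:30 at or before Sana starts Wed 10:30 → clear.
Yusuf: ends Wed 07:30 at or before Sana starts Wed 10:30 → clear.
Ravi: ends Wed 03:30 at or before Sana starts Wed 10:30 → clear.
Jonas: starts Wed 14:30 at or after Sana ends Wed 13:30 → clear.

No — it doesn't clash with anything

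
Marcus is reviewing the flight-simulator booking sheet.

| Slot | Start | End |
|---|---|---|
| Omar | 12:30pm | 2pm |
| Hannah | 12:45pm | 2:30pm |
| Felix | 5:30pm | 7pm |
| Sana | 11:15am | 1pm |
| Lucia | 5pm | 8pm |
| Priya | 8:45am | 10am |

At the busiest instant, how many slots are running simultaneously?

Walk through starts and ends in time order (an end at T is processed before a start at T):
8:45am start Priya → 1
10am end Priya → 0
11:15am start Sana → 1
12:30pm start Omar → 2
12:45pm start Hannah → 3
1pm end Sana → 2
2pm end Omar → 1
2:30pm end Hannah → 0
5pm start Lucia → 1
5:30pm start Felix → 2
7pm end Felix → 1
8pm end Lucia → 0
Peak is 3, at 12:45pm (Hannah, Omar, Sana).

3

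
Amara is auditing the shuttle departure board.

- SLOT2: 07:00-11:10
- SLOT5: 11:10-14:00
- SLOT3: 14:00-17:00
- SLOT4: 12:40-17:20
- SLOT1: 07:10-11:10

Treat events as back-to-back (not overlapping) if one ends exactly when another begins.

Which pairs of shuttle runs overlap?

SLOT1 & SLOT2, SLOT3 & SLOT4, SLOT4 & SLOT5

Sorted by start: SLOT2, SLOT1, SLOT5, SLOT4, SLOT3.
SLOT1 starts before SLOT2 ends → SLOT2 and SLOT1 overlap.
SLOT5 starts exactly when SLOT2 ends (back-to-back, no overlap) — done with SLOT2.
SLOT5 starts exactly when SLOT1 ends (back-to-back, no overlap) — done with SLOT1.
SLOT4 starts before SLOT5 ends → SLOT5 and SLOT4 overlap.
SLOT3 starts exactly when SLOT5 ends (back-to-back, no overlap).
SLOT3 starts before SLOT4 ends → SLOT4 and SLOT3 overlap.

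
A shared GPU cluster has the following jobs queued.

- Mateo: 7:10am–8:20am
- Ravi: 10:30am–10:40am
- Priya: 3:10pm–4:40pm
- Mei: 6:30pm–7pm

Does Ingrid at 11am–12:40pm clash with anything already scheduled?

Mateo: ends 8:20am at or before Ingrid starts 11am → clear.
Ravi: ends 10:40am at or before Ingrid starts 11am → clear.
Priya: starts 3:10pm at or after Ingrid ends 12:40pm → clear.
Mei: starts 6:30pm at or after Ingrid ends 12:40pm → clear.

No — it doesn't clash with anything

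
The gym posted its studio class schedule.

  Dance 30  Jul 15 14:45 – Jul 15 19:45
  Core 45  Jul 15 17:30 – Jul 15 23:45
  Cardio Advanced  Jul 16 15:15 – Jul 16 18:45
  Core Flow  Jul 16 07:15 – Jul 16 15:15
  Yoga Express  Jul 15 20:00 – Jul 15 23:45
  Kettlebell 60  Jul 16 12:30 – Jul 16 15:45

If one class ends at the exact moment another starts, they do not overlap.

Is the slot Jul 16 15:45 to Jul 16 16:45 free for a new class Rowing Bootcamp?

Dance 30: ends Jul 15 19:45 at or before Rowing Bootcamp starts Jul 16 15:45 → clear.
Core 45: ends Jul 15 23:45 at or before Rowing Bootcamp starts Jul 16 15:45 → clear.
Yoga Express: ends Jul 15 23:45 at or before Rowing Bootcamp starts Jul 16 15:45 → clear.
Core Flow: ends Jul 16 15:15 at or before Rowing Bootcamp starts Jul 16 15:45 → clear.
Kettlebell 60: ends Jul 16 15:45 at or before Rowing Bootcamp starts Jul 16 15:45 → clear.
Cardio Advanced: starts Jul 16 15:15 before Rowing Bootcamp ends Jul 16 16:45, and ends Jul 16 18:45 after Rowing Bootcamp starts Jul 16 15:45 → overlap.
Rowing Bootcamp overlaps Cardio Advanced.

No — it overlaps Cardio Advanced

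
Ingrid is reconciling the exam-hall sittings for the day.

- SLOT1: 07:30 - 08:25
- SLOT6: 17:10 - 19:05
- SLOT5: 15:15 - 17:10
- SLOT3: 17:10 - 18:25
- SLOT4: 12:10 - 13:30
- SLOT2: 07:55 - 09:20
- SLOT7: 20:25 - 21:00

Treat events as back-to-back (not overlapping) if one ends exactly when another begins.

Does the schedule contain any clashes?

Sorted by start: SLOT1, SLOT2, SLOT4, SLOT5, SLOT3, SLOT6, SLOT7.
SLOT2 starts before SLOT1 ends → SLOT1 and SLOT2 overlap.
That's a conflict, so the schedule is not conflict-free.

Yes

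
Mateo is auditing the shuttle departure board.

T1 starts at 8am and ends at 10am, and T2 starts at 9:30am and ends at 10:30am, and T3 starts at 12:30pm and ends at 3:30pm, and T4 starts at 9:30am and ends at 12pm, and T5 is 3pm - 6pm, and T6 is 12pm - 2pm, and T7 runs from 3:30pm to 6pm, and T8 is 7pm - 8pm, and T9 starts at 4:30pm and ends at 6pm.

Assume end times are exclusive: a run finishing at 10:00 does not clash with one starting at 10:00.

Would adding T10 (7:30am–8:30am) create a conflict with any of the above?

Yes — it overlaps T1

T1: starts 8am before T10 ends 8:30am, and ends 10am after T10 starts 7:30am → overlap.
T2: starts 9:30am at or after T10 ends 8:30am → clear.
T4: starts 9:30am at or after T10 ends 8:30am → clear.
T6: starts 12pm at or after T10 ends 8:30am → clear.
T3: starts 12:30pm at or after T10 ends 8:30am → clear.
T5: starts 3pm at or after T10 ends 8:30am → clear.
T7: starts 3:30pm at or after T10 ends 8:30am → clear.
T9: starts 4:30pm at or after T10 ends 8:30am → clear.
T8: starts 7pm at or after T10 ends 8:30am → clear.
T10 overlaps T1.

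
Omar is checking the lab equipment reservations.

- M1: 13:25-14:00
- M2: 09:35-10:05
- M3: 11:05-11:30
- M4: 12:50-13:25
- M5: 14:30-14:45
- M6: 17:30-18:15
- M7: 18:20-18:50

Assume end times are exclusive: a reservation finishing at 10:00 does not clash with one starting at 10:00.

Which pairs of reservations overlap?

no overlapping pairs

Sorted by start: M2, M3, M4, M1, M5, M6, M7.
M3 starts after M2 ends, so M2 has no further overlaps.
M4 starts after M3 ends, so M3 has no further overlaps.
M1 starts exactly when M4 ends (back-to-back, no overlap), so M4 has no further overlaps.
M5 starts after M1 ends, so M1 has no further overlaps.
M6 starts after M5 ends, so M5 has no further overlaps.
M7 starts after M6 ends.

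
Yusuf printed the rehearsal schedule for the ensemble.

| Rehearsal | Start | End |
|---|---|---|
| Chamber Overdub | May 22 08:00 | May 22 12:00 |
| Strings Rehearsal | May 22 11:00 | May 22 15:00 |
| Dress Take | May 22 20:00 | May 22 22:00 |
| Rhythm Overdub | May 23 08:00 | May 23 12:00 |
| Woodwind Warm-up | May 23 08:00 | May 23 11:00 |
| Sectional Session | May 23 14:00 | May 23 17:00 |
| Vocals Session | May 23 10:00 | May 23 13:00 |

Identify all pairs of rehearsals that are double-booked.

Sorted by start: Chamber Overdub, Strings Rehearsal, Dress Take, Rhythm Overdub, Woodwind Warm-up, Vocals Session, Sectional Session.
Strings Rehearsal starts before Chamber Overdub ends → Chamber Overdub and Strings Rehearsal overlap.
Dress Take starts after Chamber Overdub ends, so nothing later overlaps Chamber Overdub either.
Dress Take starts after Strings Rehearsal ends, so nothing later overlaps Strings Rehearsal either.
Rhythm Overdub starts after Dress Take ends, so nothing later overlaps Dress Take either.
Woodwind Warm-up starts before Rhythm Overdub ends → Rhythm Overdub and Woodwind Warm-up overlap.
Vocals Session starts before Rhythm Overdub ends → Rhythm Overdub and Vocals Session overlap.
Sectional Session starts after Rhythm Overdub ends.
Vocals Session starts before Woodwind Warm-up ends → Woodwind Warm-up and Vocals Session overlap.
Sectional Session starts after Woodwind Warm-up ends.
Sectional Session starts after Vocals Session ends.

Chamber Overdub & Strings Rehearsal, Rhythm Overdub & Vocals Session, Rhythm Overdub & Woodwind Warm-up, Vocals Session & Woodwind Warm-up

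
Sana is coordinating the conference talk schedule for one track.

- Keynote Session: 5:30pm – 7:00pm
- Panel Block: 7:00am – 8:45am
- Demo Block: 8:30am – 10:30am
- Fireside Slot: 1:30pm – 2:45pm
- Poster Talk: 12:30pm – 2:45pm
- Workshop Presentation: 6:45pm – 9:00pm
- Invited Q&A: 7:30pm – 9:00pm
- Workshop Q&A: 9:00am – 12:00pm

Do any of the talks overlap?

Sorted by start: Panel Block, Demo Block, Workshop Q&A, Poster Talk, Fireside Slot, Keynote Session, Workshop Presentation, Invited Q&A.
Demo Block starts before Panel Block ends → Panel Block and Demo Block overlap.
That's a conflict, so the schedule is not conflict-free.

Yes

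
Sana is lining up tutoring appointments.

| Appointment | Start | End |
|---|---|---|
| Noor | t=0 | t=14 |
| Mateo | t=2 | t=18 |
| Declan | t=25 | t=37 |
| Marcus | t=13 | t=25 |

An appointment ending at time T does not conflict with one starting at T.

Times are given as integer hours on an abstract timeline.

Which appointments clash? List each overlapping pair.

Marcus & Mateo, Marcus & Noor, Mateo & Noor

Sorted by start: Noor, Mateo, Marcus, Declan.
Mateo starts before Noor ends → Noor and Mateo overlap.
Marcus starts before Noor ends → Noor and Marcus overlap.
Declan starts after Noor ends.
Marcus starts before Mateo ends → Mateo and Marcus overlap.
Declan starts after Mateo ends.
Declan starts exactly when Marcus ends (back-to-back, no overlap).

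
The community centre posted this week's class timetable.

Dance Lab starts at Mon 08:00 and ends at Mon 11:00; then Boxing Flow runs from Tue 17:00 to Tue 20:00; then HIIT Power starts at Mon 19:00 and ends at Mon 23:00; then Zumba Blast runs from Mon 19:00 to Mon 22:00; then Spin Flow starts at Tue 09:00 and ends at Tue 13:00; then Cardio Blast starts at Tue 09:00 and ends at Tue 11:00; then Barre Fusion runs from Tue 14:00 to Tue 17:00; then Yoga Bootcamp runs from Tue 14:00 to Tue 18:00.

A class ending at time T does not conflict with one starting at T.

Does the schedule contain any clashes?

Sorted by start: Dance Lab, HIIT Power, Zumba Blast, Spin Flow, Cardio Blast, Barre Fusion, Yoga Bootcamp, Boxing Flow.
HIIT Power starts after Dance Lab ends — done with Dance Lab.
Zumba Blast starts before HIIT Power ends → HIIT Power and Zumba Blast overlap.
That's a conflict, so the schedule is not conflict-free.

Yes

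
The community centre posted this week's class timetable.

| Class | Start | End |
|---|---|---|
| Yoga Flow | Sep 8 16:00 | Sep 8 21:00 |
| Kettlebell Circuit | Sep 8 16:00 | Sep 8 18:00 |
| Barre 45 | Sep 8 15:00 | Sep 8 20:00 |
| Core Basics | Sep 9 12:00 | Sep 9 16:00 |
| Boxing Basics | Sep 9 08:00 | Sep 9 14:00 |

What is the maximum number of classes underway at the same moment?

Sweep the timeline, counting +1 at each start and −1 at each end (ends before starts at a tie):
Sep 8 15:00 start Barre 45 → 1
Sep 8 16:00 start Kettlebell Circuit → 2
Sep 8 16:00 start Yoga Flow → 3
Sep 8 18:00 end Kettlebell Circuit → 2
Sep 8 20:00 end Barre 45 → 1
Sep 8 21:00 end Yoga Flow → 0
Sep 9 08:00 start Boxing Basics → 1
Sep 9 12:00 start Core Basics → 2
Sep 9 14:00 end Boxing Basics → 1
Sep 9 16:00 end Core Basics → 0
Peak is 3, at Sep 8 16:00 (Barre 45, Kettlebell Circuit, Yoga Flow).

3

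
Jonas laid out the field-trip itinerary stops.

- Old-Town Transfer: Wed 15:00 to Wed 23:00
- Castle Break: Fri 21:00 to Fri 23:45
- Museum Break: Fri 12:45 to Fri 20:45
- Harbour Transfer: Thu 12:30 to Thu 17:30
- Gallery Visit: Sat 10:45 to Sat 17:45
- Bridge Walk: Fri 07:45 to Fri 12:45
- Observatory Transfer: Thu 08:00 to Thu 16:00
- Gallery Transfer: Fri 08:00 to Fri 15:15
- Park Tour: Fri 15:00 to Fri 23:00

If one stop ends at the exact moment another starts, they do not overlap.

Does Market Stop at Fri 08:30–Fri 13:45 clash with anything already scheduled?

Old-Town Transfer: ends Wed 23:00 at or before Market Stop starts Fri 08:30 → clear.
Observatory Transfer: ends Thu 16:00 at or before Market Stop starts Fri 08:30 → clear.
Harbour Transfer: ends Thu 17:30 at or before Market Stop starts Fri 08:30 → clear.
Bridge Walk: starts Fri 07:45 before Market Stop ends Fri 13:45, and ends Fri 12:45 after Market Stop starts Fri 08:30 → overlap.
Gallery Transfer: starts Fri 08:00 before Market Stop ends Fri 13:45, and ends Fri 15:15 after Market Stop starts Fri 08:30 → overlap.
Museum Break: starts Fri 12:45 before Market Stop ends Fri 13:45, and ends Fri 20:45 after Market Stop starts Fri 08:30 → overlap.
Park Tour: starts Fri 15:00 at or after Market Stop ends Fri 13:45 → clear.
Castle Break: starts Fri 21:00 at or after Market Stop ends Fri 13:45 → clear.
Gallery Visit: starts Sat 10:45 at or after Market Stop ends Fri 13:45 → clear.
Market Stop overlaps Gallery Transfer, Bridge Walk, Museum Break.

Yes — it overlaps Bridge Walk, Gallery Transfer, Museum Break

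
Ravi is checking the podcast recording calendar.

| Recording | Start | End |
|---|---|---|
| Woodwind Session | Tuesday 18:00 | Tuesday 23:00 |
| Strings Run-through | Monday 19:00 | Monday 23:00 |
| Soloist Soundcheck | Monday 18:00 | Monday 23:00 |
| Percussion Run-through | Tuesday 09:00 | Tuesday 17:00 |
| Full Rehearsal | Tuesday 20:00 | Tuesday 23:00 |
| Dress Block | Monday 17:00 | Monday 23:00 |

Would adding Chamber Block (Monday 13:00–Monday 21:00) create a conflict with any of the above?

Yes — it overlaps Dress Block, Soloist Soundcheck, Strings Run-through

Dress Block: starts Monday 17:00 before Chamber Block ends Monday 21:00, and ends Monday 23:00 after Chamber Block starts Monday 13:00 → overlap.
Soloist Soundcheck: starts Monday 18:00 before Chamber Block ends Monday 21:00, and ends Monday 23:00 after Chamber Block starts Monday 13:00 → overlap.
Strings Run-through: starts Monday 19:00 before Chamber Block ends Monday 21:00, and ends Monday 23:00 after Chamber Block starts Monday 13:00 → overlap.
Percussion Run-through: starts Tuesday 09:00 at or after Chamber Block ends Monday 21:00 → clear.
Woodwind Session: starts Tuesday 18:00 at or after Chamber Block ends Monday 21:00 → clear.
Full Rehearsal: starts Tuesday 20:00 at or after Chamber Block ends Monday 21:00 → clear.
Chamber Block overlaps Strings Run-through, Dress Block, Soloist Soundcheck.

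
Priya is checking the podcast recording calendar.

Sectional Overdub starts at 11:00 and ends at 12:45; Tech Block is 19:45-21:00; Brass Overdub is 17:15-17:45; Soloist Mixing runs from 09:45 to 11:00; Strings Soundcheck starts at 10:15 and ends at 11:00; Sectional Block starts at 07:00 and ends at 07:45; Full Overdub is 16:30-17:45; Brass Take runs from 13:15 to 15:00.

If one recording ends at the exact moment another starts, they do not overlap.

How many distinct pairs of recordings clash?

2

Sorted by start: Sectional Block, Soloist Mixing, Strings Soundcheck, Sectional Overdub, Brass Take, Full Overdub, Brass Overdub, Tech Block.
Soloist Mixing starts after Sectional Block ends, so Sectional Block has no further overlaps.
Strings Soundcheck starts before Soloist Mixing ends → Soloist Mixing and Strings Soundcheck overlap.
Sectional Overdub starts exactly when Soloist Mixing ends (back-to-back, no overlap), so Soloist Mixing has no further overlaps.
Sectional Overdub starts exactly when Strings Soundcheck ends (back-to-back, no overlap), so Strings Soundcheck has no further overlaps.
Brass Take starts after Sectional Overdub ends, so Sectional Overdub has no further overlaps.
Full Overdub starts after Brass Take ends, so Brass Take has no further overlaps.
Brass Overdub starts before Full Overdub ends → Full Overdub and Brass Overdub overlap.
Tech Block starts after Full Overdub ends.
Tech Block starts after Brass Overdub ends.
Overlapping pairs: Brass Overdub & Full Overdub, Soloist Mixing & Strings Soundcheck — 2 in total.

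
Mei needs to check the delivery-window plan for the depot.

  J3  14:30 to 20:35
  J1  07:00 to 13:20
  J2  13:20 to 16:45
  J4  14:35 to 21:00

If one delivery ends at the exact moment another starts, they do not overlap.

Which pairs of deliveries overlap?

Sorted by start: J1, J2, J3, J4.
J2 starts exactly when J1 ends (back-to-back, no overlap), so nothing later overlaps J1 either.
J3 starts before J2 ends → J2 and J3 overlap.
J4 starts before J2 ends → J2 and J4 overlap.
J4 starts before J3 ends → J3 and J4 overlap.

J2 & J3, J2 & J4, J3 & J4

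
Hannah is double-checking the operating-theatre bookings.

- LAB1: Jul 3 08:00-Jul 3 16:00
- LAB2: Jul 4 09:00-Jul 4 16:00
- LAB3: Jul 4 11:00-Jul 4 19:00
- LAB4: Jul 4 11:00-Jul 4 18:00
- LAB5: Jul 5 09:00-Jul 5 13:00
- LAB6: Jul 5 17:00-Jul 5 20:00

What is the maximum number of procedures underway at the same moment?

Walk through starts and ends in time order (an end at T is processed before a start at T):
Jul 3 08:00 start LAB1 → 1
Jul 3 16:00 end LAB1 → 0
Jul 4 09:00 start LAB2 → 1
Jul 4 11:00 start LAB3 → 2
Jul 4 11:00 start LAB4 → 3
Jul 4 16:00 end LAB2 → 2
Jul 4 18:00 end LAB4 → 1
Jul 4 19:00 end LAB3 → 0
Jul 5 09:00 start LAB5 → 1
Jul 5 13:00 end LAB5 → 0
Jul 5 17:00 start LAB6 → 1
Jul 5 20:00 end LAB6 → 0
Peak is 3, at Jul 4 11:00 (LAB2, LAB3, LAB4).

3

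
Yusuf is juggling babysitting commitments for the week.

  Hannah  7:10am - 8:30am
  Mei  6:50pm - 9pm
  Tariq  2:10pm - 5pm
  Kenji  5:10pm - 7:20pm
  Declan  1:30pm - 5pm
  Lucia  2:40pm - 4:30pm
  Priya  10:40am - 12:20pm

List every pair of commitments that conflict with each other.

Check each pair: they overlap iff neither finishes before the other starts.
Sorted by start: Hannah, Priya, Declan, Tariq, Lucia, Kenji, Mei.
Priya starts after Hannah ends; Hannah is clear from here.
Declan starts after Priya ends; Priya is clear from here.
Tariq starts before Declan ends → Declan and Tariq overlap.
Lucia starts before Declan ends → Declan and Lucia overlap.
Kenji starts after Declan ends; Declan is clear from here.
Lucia starts before Tariq ends → Tariq and Lucia overlap.
Kenji starts after Tariq ends; Tariq is clear from here.
Kenji starts after Lucia ends; Lucia is clear from here.
Mei starts before Kenji ends → Kenji and Mei overlap.

Declan & Lucia, Declan & Tariq, Kenji & Mei, Lucia & Tariq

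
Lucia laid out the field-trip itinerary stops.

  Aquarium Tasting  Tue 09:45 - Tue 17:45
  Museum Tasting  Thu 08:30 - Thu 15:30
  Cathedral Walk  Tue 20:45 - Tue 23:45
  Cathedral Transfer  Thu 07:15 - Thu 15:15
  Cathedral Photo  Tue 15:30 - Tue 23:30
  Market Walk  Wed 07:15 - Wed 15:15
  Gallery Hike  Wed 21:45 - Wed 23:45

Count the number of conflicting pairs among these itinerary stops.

3

Sorted by start: Aquarium Tasting, Cathedral Photo, Cathedral Walk, Market Walk, Gallery Hike, Cathedral Transfer, Museum Tasting.
Cathedral Photo starts before Aquarium Tasting ends → Aquarium Tasting and Cathedral Photo overlap.
Cathedral Walk starts after Aquarium Tasting ends — done with Aquarium Tasting.
Cathedral Walk starts before Cathedral Photo ends → Cathedral Photo and Cathedral Walk overlap.
Market Walk starts after Cathedral Photo ends — done with Cathedral Photo.
Market Walk starts after Cathedral Walk ends — done with Cathedral Walk.
Gallery Hike starts after Market Walk ends — done with Market Walk.
Cathedral Transfer starts after Gallery Hike ends — done with Gallery Hike.
Museum Tasting starts before Cathedral Transfer ends → Cathedral Transfer and Museum Tasting overlap.
Overlapping pairs: Aquarium Tasting & Cathedral Photo, Cathedral Photo & Cathedral Walk, Cathedral Transfer & Museum Tasting — 3 in total.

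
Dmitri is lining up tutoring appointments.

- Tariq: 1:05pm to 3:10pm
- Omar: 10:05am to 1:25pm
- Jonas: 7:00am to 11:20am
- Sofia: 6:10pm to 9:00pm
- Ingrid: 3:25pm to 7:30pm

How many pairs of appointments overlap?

3

Sorted by start: Jonas, Omar, Tariq, Ingrid, Sofia.
Omar starts before Jonas ends → Jonas and Omar overlap.
Tariq starts after Jonas ends, so nothing later overlaps Jonas either.
Tariq starts before Omar ends → Omar and Tariq overlap.
Ingrid starts after Omar ends, so nothing later overlaps Omar either.
Ingrid starts after Tariq ends, so nothing later overlaps Tariq either.
Sofia starts before Ingrid ends → Ingrid and Sofia overlap.
Overlapping pairs: Ingrid & Sofia, Jonas & Omar, Omar & Tariq — 3 in total.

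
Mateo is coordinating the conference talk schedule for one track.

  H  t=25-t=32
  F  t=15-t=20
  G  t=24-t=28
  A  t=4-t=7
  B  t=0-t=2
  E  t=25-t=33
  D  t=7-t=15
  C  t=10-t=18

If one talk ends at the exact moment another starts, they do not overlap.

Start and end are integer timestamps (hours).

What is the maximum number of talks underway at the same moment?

Sweep the timeline, counting +1 at each start and −1 at each end (ends before starts at a tie):
t=0 start B → 1
t=2 end B → 0
t=4 start A → 1
t=7 end A → 0
t=7 start D → 1
t=10 start C → 2
t=15 end D → 1
t=15 start F → 2
t=18 end C → 1
t=20 end F → 0
t=24 start G → 1
t=25 start E → 2
t=25 start H → 3
t=28 end G → 2
t=32 end H → 1
t=33 end E → 0
Peak is 3, at t=25 (E, G, H).

3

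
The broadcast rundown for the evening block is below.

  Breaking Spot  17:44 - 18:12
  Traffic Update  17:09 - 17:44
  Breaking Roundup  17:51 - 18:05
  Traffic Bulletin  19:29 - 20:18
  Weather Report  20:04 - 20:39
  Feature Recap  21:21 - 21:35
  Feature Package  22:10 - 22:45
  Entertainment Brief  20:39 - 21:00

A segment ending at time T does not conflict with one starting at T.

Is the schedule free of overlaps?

No

Sorted by start: Traffic Update, Breaking Spot, Breaking Roundup, Traffic Bulletin, Weather Report, Entertainment Brief, Feature Recap, Feature Package.
Breaking Spot starts exactly when Traffic Update ends (back-to-back, no overlap), so Traffic Update has no further overlaps.
Breaking Roundup starts before Breaking Spot ends → Breaking Spot and Breaking Roundup overlap.
That's a conflict, so the schedule is not conflict-free.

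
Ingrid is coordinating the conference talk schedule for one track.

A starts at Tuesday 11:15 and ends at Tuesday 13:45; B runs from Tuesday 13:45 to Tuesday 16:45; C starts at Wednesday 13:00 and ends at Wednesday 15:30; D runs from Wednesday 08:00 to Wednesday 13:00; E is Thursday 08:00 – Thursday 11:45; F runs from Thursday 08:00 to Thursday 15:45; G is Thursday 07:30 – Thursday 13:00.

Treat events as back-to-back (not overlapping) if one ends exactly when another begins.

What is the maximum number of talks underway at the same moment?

3

Sort all start/end points and keep a running count:
Tuesday 11:15 start A → 1
Tuesday 13:45 end A → 0
Tuesday 13:45 start B → 1
Tuesday 16:45 end B → 0
Wednesday 08:00 start D → 1
Wednesday 13:00 end D → 0
Wednesday 13:00 start C → 1
Wednesday 15:30 end C → 0
Thursday 07:30 start G → 1
Thursday 08:00 start E → 2
Thursday 08:00 start F → 3
Thursday 11:45 end E → 2
Thursday 13:00 end G → 1
Thursday 15:45 end F → 0
Peak is 3, at Thursday 08:00 (E, F, G).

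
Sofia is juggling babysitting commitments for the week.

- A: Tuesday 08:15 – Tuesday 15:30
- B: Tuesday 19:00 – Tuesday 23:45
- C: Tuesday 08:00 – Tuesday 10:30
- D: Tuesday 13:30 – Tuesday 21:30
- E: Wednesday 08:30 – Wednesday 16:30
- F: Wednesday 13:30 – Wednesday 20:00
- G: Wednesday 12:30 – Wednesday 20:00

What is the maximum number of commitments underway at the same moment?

3

Walk through starts and ends in time order (an end at T is processed before a start at T):
Tuesday 08:00 start C → 1
Tuesday 08:15 start A → 2
Tuesday 10:30 end C → 1
Tuesday 13:30 start D → 2
Tuesday 15:30 end A → 1
Tuesday 19:00 start B → 2
Tuesday 21:30 end D → 1
Tuesday 23:45 end B → 0
Wednesday 08:30 start E → 1
Wednesday 12:30 start G → 2
Wednesday 13:30 start F → 3
Wednesday 16:30 end E → 2
Wednesday 20:00 end F → 1
Wednesday 20:00 end G → 0
Peak is 3, at Wednesday 13:30 (E, F, G).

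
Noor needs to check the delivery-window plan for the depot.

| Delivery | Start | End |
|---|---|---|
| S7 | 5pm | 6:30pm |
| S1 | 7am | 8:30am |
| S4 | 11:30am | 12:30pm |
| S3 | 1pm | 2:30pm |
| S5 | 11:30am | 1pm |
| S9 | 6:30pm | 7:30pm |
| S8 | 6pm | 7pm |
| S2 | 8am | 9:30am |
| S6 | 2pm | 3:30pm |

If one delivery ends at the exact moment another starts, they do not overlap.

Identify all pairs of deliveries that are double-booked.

Sorted by start: S1, S2, S4, S5, S3, S6, S7, S8, S9.
S2 starts before S1 ends → S1 and S2 overlap.
S4 starts after S1 ends — done with S1.
S4 starts after S2 ends — done with S2.
S5 starts before S4 ends → S4 and S5 overlap.
S3 starts after S4 ends — done with S4.
S3 starts exactly when S5 ends (back-to-back, no overlap) — done with S5.
S6 starts before S3 ends → S3 and S6 overlap.
S7 starts after S3 ends — done with S3.
S7 starts after S6 ends — done with S6.
S8 starts before S7 ends → S7 and S8 overlap.
S9 starts exactly when S7 ends (back-to-back, no overlap).
S9 starts before S8 ends → S8 and S9 overlap.

S1 & S2, S3 & S6, S4 & S5, S7 & S8, S8 & S9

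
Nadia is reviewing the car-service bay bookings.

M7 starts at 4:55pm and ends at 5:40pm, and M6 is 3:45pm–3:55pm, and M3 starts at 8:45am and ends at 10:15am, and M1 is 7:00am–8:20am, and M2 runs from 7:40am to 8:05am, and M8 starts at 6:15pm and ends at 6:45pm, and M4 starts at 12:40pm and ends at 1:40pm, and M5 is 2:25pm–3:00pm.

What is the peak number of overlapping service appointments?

2

Sort all start/end points and keep a running count:
7:00am start M1 → 1
7:40am start M2 → 2
8:05am end M2 → 1
8:20am end M1 → 0
8:45am start M3 → 1
10:15am end M3 → 0
12:40pm start M4 → 1
1:40pm end M4 → 0
2:25pm start M5 → 1
3:00pm end M5 → 0
3:45pm start M6 → 1
3:55pm end M6 → 0
4:55pm start M7 → 1
5:40pm end M7 → 0
6:15pm start M8 → 1
6:45pm end M8 → 0
Peak is 2, at 7:40am (M1, M2).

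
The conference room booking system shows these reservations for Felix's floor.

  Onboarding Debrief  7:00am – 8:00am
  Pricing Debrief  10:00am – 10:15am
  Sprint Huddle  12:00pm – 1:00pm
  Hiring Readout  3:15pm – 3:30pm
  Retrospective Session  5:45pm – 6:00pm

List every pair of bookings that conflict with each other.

Check each pair: they overlap iff neither finishes before the other starts.
Sorted by start: Onboarding Debrief, Pricing Debrief, Sprint Huddle, Hiring Readout, Retrospective Session.
Pricing Debrief starts after Onboarding Debrief ends; Onboarding Debrief is clear from here.
Sprint Huddle starts after Pricing Debrief ends; Pricing Debrief is clear from here.
Hiring Readout starts after Sprint Huddle ends; Sprint Huddle is clear from here.
Retrospective Session starts after Hiring Readout ends.

no conflicts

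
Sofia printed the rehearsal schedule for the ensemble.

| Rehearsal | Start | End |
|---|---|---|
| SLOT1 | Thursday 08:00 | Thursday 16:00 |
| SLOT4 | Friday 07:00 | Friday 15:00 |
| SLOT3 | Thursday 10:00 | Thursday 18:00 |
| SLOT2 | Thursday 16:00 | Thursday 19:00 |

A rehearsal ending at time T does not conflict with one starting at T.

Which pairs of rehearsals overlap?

SLOT1 & SLOT3, SLOT2 & SLOT3

Check each pair: they overlap iff neither finishes before the other starts.
Sorted by start: SLOT1, SLOT3, SLOT2, SLOT4.
SLOT3 starts before SLOT1 ends → SLOT1 and SLOT3 overlap.
SLOT2 starts exactly when SLOT1 ends (back-to-back, no overlap); SLOT1 is clear from here.
SLOT2 starts before SLOT3 ends → SLOT3 and SLOT2 overlap.
SLOT4 starts after SLOT3 ends.
SLOT4 starts after SLOT2 ends.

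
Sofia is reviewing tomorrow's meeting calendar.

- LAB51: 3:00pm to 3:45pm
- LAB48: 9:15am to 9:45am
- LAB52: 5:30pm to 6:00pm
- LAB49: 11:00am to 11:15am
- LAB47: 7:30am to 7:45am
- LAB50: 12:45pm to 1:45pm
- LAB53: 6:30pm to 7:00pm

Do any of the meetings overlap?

No

Check each pair: they overlap iff neither finishes before the other starts.
Sorted by start: LAB47, LAB48, LAB49, LAB50, LAB51, LAB52, LAB53.
LAB48 starts after LAB47 ends — done with LAB47.
LAB49 starts after LAB48 ends — done with LAB48.
LAB50 starts after LAB49 ends — done with LAB49.
LAB51 starts after LAB50 ends — done with LAB50.
LAB52 starts after LAB51 ends — done with LAB51.
LAB53 starts after LAB52 ends.
Every pair is clear; the schedule has no overlaps.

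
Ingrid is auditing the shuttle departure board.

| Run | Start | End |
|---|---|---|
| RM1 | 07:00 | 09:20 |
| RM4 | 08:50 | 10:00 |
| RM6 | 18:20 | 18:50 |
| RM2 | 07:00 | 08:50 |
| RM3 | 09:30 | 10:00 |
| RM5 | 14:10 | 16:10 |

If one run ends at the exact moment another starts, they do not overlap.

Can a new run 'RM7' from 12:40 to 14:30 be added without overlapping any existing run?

RM1: ends 09:20 at or before RM7 starts 12:40 → clear.
RM2: ends 08:50 at or before RM7 starts 12:40 → clear.
RM4: ends 10:00 at or before RM7 starts 12:40 → clear.
RM3: ends 10:00 at or before RM7 starts 12:40 → clear.
RM5: starts 14:10 before RM7 ends 14:30, and ends 16:10 after RM7 starts 12:40 → overlap.
RM6: starts 18:20 at or after RM7 ends 14:30 → clear.
RM7 overlaps RM5.

No — it overlaps RM5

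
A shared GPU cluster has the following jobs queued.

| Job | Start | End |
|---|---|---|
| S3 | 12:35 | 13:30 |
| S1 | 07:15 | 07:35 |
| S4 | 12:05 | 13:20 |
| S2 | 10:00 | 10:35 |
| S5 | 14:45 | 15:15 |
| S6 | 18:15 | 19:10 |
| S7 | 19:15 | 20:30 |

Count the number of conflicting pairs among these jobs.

1

Sorted by start: S1, S2, S4, S3, S5, S6, S7.
S2 starts after S1 ends, so S1 has no further overlaps.
S4 starts after S2 ends, so S2 has no further overlaps.
S3 starts before S4 ends → S4 and S3 overlap.
S5 starts after S4 ends, so S4 has no further overlaps.
S5 starts after S3 ends, so S3 has no further overlaps.
S6 starts after S5 ends, so S5 has no further overlaps.
S7 starts after S6 ends.
Overlapping pairs: S3 & S4 — 1 in total.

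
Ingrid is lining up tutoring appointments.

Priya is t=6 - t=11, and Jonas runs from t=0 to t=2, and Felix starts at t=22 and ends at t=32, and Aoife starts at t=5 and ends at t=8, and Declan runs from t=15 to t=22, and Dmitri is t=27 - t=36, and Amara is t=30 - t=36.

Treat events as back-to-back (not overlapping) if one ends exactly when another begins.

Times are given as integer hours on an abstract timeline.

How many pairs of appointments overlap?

Sorted by start: Jonas, Aoife, Priya, Declan, Felix, Dmitri, Amara.
Aoife starts after Jonas ends, so nothing later overlaps Jonas either.
Priya starts before Aoife ends → Aoife and Priya overlap.
Declan starts after Aoife ends, so nothing later overlaps Aoife either.
Declan starts after Priya ends, so nothing later overlaps Priya either.
Felix starts exactly when Declan ends (back-to-back, no overlap), so nothing later overlaps Declan either.
Dmitri starts before Felix ends → Felix and Dmitri overlap.
Amara starts before Felix ends → Felix and Amara overlap.
Amara starts before Dmitri ends → Dmitri and Amara overlap.
Overlapping pairs: Amara & Dmitri, Amara & Felix, Aoife & Priya, Dmitri & Felix — 4 in total.

4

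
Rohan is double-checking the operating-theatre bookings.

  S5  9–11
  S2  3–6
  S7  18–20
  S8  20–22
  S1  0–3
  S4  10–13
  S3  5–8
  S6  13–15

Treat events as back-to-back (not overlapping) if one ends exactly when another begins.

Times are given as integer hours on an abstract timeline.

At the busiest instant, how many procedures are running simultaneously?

Walk through starts and ends in time order (an end at T is processed before a start at T):
0 start S1 → 1
3 end S1 → 0
3 start S2 → 1
5 start S3 → 2
6 end S2 → 1
8 end S3 → 0
9 start S5 → 1
10 start S4 → 2
11 end S5 → 1
13 end S4 → 0
13 start S6 → 1
15 end S6 → 0
18 start S7 → 1
20 end S7 → 0
20 start S8 → 1
22 end S8 → 0
Peak is 2, at 5 (S2, S3).

2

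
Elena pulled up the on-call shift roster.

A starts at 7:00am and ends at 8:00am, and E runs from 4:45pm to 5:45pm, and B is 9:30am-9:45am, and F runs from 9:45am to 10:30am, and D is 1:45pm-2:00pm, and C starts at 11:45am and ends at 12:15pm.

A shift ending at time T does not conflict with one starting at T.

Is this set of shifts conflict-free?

Sorted by start: A, B, F, C, D, E.
B starts after A ends, so nothing later overlaps A either.
F starts exactly when B ends (back-to-back, no overlap), so nothing later overlaps B either.
C starts after F ends, so nothing later overlaps F either.
D starts after C ends, so nothing later overlaps C either.
E starts after D ends.
Every pair is clear; the schedule has no overlaps.

Yes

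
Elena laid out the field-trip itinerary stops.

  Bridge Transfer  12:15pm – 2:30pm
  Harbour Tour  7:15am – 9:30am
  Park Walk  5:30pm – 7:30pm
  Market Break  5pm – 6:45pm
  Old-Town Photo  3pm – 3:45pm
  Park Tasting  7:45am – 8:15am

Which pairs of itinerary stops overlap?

Harbour Tour & Park Tasting, Market Break & Park Walk

Two intervals overlap when each starts before the other ends.
Sorted by start: Harbour Tour, Park Tasting, Bridge Transfer, Old-Town Photo, Market Break, Park Walk.
Park Tasting starts before Harbour Tour ends → Harbour Tour and Park Tasting overlap.
Bridge Transfer starts after Harbour Tour ends; Harbour Tour is clear from here.
Bridge Transfer starts after Park Tasting ends; Park Tasting is clear from here.
Old-Town Photo starts after Bridge Transfer ends; Bridge Transfer is clear from here.
Market Break starts after Old-Town Photo ends; Old-Town Photo is clear from here.
Park Walk starts before Market Break ends → Market Break and Park Walk overlap.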